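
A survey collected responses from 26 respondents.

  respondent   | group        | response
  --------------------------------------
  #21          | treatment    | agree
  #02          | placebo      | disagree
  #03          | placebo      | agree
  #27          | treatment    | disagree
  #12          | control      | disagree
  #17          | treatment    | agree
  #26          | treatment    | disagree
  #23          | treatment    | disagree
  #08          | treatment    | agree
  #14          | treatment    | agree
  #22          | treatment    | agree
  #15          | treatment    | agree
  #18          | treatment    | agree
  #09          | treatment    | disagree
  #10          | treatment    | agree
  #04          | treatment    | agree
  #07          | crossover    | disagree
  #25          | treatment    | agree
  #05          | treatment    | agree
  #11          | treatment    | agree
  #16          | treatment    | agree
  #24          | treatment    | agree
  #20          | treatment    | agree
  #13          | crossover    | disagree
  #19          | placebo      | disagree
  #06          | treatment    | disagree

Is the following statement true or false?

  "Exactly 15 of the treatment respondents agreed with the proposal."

Truth condition: |A ∩ B| = 15.
|A| = 20, |A ∩ B| = 15, |A ∖ B| = 5.
|A ∩ B| = 15, so the statement is true.

True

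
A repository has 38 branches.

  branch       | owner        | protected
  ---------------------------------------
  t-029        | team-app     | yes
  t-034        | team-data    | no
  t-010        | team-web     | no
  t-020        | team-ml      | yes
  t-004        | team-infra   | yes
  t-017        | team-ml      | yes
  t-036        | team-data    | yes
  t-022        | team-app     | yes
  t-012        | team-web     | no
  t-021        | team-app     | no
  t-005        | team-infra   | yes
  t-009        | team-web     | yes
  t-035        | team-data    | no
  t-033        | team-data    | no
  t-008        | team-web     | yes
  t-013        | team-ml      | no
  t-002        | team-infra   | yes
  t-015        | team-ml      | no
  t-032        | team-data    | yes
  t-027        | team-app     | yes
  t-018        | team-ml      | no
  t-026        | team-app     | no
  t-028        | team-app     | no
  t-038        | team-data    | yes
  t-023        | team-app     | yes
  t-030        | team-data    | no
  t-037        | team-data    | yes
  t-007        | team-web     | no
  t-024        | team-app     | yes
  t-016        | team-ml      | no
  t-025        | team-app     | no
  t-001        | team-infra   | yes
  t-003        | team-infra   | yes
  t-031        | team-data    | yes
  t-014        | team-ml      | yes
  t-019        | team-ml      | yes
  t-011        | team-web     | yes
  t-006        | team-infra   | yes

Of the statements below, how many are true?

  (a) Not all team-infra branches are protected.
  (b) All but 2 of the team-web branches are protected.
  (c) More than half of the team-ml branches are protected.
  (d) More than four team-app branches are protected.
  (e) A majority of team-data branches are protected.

2

(a) team-infra: |A| = 6, |A ∩ B| = 6; needs A ⊄ B (|A ∖ B| ≥ 1) — false.
(b) team-web: |A| = 6, |A ∩ B| = 3; needs |A ∖ B| = 2 — false.
(c) team-ml: |A| = 8, |A ∩ B| = 4; needs |A ∩ B| > |A ∖ B| — false.
(d) team-app: |A| = 9, |A ∩ B| = 5; needs |A ∩ B| > 4 — true.
(e) team-data: |A| = 9, |A ∩ B| = 5; needs |A ∩ B| > |A ∖ B| — true.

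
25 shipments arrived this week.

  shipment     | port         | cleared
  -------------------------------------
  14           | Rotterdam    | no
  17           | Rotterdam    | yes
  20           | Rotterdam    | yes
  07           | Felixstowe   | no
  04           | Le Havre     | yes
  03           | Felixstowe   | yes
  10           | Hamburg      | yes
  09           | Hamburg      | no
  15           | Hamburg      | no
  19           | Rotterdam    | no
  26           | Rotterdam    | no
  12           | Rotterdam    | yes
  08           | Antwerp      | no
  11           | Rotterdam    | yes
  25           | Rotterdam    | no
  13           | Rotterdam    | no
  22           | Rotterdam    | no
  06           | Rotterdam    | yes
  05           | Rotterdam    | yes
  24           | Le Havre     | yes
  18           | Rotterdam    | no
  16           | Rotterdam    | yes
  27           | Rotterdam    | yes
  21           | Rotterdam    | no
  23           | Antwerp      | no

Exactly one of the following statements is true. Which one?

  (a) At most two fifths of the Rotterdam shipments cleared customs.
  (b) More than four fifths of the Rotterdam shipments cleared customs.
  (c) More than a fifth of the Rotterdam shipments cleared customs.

(c)

|A| = 16, |A ∩ B| = 8, |A ∖ B| = 8.
(a) requires |A ∩ B| / |A| ≤ 2/5: false.
(b) requires |A ∩ B| / |A| > 4/5: false.
(c) requires |A ∩ B| / |A| > 1/5: true.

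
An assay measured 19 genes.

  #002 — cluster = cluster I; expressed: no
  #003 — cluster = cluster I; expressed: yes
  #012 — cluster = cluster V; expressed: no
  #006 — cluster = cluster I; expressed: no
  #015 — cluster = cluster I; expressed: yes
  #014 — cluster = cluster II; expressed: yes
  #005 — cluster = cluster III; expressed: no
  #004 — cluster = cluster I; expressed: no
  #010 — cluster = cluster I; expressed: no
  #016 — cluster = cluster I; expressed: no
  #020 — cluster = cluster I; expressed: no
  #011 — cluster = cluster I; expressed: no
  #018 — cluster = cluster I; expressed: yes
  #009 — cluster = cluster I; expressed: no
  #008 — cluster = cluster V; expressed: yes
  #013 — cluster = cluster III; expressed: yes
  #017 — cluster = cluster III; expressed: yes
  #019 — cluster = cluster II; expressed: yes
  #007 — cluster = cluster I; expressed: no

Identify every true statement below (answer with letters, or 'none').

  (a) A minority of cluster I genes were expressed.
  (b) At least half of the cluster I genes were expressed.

|A| = 12, |A ∩ B| = 3, |A ∖ B| = 9.
(a) |A ∩ B| < |A ∖ B|: holds.
(b) |A ∩ B| ≥ |A ∖ B|: fails.

(a)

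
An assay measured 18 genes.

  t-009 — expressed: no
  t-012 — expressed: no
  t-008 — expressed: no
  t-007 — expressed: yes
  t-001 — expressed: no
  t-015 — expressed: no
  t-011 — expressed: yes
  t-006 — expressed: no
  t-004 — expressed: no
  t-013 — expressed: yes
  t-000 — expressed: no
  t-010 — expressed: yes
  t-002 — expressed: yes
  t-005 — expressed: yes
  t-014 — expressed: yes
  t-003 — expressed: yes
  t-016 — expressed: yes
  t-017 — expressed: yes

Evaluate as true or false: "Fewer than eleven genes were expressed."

'Fewer than eleven genes were expressed' holds iff |A ∩ B| < 11.
|A| = 18, |A ∩ B| = 10, |A ∖ B| = 8.
|A ∩ B| = 10, so the statement is true.

True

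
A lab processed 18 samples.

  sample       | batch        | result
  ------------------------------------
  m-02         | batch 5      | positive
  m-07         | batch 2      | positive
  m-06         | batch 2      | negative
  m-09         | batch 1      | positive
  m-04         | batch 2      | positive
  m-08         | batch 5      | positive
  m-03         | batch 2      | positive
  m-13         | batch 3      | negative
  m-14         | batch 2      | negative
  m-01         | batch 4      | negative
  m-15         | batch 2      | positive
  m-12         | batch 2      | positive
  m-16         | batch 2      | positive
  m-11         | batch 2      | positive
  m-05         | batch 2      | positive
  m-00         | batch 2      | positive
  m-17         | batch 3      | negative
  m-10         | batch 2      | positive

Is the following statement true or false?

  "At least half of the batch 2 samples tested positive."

The determiner here denotes the relation: |A ∩ B| ≥ |A ∖ B|.
A (the restrictor) = {m-07, m-06, m-04, m-03, m-14, m-15, m-12, m-16, m-11, m-05, m-00, m-10}, |A| = 12.
A ∩ B = {m-07, m-04, m-03, m-15, m-12, m-16, m-11, m-05, m-00, m-10}, so |A ∩ B| = 10.
A ∖ B = {m-06, m-14}, so |A ∖ B| = 2.
10 > 2, so the statement is true.

True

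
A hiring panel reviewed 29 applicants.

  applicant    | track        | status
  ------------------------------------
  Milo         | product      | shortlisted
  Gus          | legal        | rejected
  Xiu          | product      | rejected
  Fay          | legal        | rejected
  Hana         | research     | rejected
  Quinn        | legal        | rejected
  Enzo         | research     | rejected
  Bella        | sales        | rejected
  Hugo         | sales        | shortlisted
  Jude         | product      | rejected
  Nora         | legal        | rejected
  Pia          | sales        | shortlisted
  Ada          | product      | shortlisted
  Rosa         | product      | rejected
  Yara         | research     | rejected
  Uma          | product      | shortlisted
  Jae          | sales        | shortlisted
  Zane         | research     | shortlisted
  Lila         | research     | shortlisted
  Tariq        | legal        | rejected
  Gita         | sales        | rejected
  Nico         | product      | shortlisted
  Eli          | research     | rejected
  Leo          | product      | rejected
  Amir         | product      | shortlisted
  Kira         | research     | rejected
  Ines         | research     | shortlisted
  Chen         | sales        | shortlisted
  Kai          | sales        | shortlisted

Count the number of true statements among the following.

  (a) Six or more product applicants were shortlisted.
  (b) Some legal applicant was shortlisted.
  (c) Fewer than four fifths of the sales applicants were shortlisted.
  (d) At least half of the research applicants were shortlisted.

(a) product: |A| = 9, |A ∩ B| = 5; needs |A ∩ B| ≥ 6 — false.
(b) legal: |A| = 5, |A ∩ B| = 0; needs A ∩ B ≠ ∅ (|A ∩ B| ≥ 1) — false.
(c) sales: |A| = 7, |A ∩ B| = 5; needs |A ∩ B| / |A| < 4/5 — true.
(d) research: |A| = 8, |A ∩ B| = 3; needs |A ∩ B| ≥ |A ∖ B| — false.

1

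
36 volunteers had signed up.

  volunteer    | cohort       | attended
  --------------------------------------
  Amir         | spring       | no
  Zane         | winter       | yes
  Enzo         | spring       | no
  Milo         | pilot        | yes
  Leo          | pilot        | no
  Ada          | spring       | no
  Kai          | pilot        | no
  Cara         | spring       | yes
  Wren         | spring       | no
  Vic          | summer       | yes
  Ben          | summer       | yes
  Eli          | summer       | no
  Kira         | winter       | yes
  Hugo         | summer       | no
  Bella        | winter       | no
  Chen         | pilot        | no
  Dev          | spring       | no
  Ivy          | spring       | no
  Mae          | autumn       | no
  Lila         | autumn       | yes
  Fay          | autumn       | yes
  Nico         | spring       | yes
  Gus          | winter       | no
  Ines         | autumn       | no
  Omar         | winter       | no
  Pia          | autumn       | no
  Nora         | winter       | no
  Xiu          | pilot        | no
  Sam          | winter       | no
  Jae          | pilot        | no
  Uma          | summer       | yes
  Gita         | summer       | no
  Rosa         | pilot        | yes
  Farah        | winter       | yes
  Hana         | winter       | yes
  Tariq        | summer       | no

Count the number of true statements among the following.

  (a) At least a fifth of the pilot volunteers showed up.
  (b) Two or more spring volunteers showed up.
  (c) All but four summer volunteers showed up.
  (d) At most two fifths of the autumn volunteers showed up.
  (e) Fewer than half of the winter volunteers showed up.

5

(a) pilot: |A| = 7, |A ∩ B| = 2; needs |A ∩ B| / |A| ≥ 1/5 — true.
(b) spring: |A| = 8, |A ∩ B| = 2; needs |A ∩ B| ≥ 2 — true.
(c) summer: |A| = 7, |A ∩ B| = 3; needs |A ∖ B| = 4 — true.
(d) autumn: |A| = 5, |A ∩ B| = 2; needs |A ∩ B| / |A| ≤ 2/5 — true.
(e) winter: |A| = 9, |A ∩ B| = 4; needs |A ∩ B| < |A ∖ B| — true.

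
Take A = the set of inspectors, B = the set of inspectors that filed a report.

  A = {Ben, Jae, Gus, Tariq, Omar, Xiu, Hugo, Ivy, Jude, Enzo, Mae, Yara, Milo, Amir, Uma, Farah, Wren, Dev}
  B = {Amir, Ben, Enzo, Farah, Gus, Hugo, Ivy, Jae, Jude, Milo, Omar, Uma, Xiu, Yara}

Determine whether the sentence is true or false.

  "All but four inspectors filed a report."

True

'All but four inspectors filed a report' holds iff |A ∖ B| = 4.
|A| = 18, |A ∩ B| = 14, |A ∖ B| = 4.
|A ∖ B| = 4, so the statement is true.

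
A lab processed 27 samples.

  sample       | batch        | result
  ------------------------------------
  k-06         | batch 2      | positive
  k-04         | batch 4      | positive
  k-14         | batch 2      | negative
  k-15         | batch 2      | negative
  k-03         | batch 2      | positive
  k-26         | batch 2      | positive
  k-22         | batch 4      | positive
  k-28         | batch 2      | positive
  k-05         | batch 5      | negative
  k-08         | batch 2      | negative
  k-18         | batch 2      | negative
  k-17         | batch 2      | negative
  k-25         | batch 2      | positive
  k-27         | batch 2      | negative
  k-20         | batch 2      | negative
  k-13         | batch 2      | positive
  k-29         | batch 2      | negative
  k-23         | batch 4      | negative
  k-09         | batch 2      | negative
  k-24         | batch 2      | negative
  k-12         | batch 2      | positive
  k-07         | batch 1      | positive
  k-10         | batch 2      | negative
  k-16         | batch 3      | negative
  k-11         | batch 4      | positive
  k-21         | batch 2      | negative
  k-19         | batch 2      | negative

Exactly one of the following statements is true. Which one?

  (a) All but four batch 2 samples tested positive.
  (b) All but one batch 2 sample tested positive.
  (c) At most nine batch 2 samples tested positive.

(c)

|A| = 20, |A ∩ B| = 7, |A ∖ B| = 13.
(a) requires |A ∖ B| = 4: false.
(b) requires |A ∖ B| = 1: false.
(c) requires |A ∩ B| ≤ 9: true.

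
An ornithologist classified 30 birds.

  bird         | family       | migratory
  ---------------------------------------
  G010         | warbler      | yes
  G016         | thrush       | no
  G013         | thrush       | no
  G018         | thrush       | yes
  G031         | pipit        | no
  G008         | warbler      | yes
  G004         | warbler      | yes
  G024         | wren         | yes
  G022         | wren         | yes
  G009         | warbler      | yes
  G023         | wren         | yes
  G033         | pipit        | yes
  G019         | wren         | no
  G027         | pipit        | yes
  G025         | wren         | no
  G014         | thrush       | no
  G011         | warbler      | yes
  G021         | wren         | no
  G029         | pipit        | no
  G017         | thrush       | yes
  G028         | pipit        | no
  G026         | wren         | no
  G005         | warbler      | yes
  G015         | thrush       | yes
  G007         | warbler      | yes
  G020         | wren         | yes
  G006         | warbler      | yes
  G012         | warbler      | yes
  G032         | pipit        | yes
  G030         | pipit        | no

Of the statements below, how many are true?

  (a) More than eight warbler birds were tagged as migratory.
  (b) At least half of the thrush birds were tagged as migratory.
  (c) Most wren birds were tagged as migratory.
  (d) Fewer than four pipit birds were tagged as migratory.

(a) warbler: |A| = 9, |A ∩ B| = 9; needs |A ∩ B| > 8 — true.
(b) thrush: |A| = 6, |A ∩ B| = 3; needs |A ∩ B| ≥ |A ∖ B| — true.
(c) wren: |A| = 8, |A ∩ B| = 4; needs |A ∩ B| > |A ∖ B| — false.
(d) pipit: |A| = 7, |A ∩ B| = 3; needs |A ∩ B| < 4 — true.

3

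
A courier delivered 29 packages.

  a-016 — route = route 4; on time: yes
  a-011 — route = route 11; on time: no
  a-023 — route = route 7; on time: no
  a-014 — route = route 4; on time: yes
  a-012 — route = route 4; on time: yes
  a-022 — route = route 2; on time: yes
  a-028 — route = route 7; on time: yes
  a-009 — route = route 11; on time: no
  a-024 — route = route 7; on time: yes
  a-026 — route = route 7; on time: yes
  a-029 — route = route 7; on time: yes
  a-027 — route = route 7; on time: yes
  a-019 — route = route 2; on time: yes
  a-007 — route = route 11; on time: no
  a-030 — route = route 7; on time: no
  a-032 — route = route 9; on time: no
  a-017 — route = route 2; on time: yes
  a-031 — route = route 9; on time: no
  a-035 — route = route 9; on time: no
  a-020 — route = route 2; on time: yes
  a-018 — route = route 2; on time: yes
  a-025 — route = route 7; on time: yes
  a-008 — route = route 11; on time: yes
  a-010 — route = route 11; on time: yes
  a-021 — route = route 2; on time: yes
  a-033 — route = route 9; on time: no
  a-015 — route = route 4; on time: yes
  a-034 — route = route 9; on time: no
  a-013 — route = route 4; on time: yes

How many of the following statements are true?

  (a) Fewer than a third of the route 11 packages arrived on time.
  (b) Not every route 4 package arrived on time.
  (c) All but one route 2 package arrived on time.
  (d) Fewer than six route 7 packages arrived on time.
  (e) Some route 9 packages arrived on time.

0

(a) route 11: |A| = 5, |A ∩ B| = 2; needs |A ∩ B| / |A| < 1/3 — false.
(b) route 4: |A| = 5, |A ∩ B| = 5; needs A ⊄ B (|A ∖ B| ≥ 1) — false.
(c) route 2: |A| = 6, |A ∩ B| = 6; needs |A ∖ B| = 1 — false.
(d) route 7: |A| = 8, |A ∩ B| = 6; needs |A ∩ B| < 6 — false.
(e) route 9: |A| = 5, |A ∩ B| = 0; needs A ∩ B ≠ ∅ (|A ∩ B| ≥ 1) — false.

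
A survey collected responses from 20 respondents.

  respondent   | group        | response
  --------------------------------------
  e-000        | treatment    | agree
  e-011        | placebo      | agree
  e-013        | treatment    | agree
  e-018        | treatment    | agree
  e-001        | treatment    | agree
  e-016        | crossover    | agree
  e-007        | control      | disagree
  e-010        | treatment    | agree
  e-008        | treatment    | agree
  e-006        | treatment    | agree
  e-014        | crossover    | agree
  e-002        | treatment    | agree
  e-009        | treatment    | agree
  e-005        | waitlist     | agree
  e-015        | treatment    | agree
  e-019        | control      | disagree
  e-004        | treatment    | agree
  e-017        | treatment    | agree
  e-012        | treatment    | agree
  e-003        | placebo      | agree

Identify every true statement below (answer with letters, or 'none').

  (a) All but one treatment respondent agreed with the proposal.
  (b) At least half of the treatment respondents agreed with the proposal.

(b)

|A| = 13, |A ∩ B| = 13, |A ∖ B| = 0.
(a) |A ∖ B| = 1: fails.
(b) |A ∩ B| ≥ |A ∖ B|: holds.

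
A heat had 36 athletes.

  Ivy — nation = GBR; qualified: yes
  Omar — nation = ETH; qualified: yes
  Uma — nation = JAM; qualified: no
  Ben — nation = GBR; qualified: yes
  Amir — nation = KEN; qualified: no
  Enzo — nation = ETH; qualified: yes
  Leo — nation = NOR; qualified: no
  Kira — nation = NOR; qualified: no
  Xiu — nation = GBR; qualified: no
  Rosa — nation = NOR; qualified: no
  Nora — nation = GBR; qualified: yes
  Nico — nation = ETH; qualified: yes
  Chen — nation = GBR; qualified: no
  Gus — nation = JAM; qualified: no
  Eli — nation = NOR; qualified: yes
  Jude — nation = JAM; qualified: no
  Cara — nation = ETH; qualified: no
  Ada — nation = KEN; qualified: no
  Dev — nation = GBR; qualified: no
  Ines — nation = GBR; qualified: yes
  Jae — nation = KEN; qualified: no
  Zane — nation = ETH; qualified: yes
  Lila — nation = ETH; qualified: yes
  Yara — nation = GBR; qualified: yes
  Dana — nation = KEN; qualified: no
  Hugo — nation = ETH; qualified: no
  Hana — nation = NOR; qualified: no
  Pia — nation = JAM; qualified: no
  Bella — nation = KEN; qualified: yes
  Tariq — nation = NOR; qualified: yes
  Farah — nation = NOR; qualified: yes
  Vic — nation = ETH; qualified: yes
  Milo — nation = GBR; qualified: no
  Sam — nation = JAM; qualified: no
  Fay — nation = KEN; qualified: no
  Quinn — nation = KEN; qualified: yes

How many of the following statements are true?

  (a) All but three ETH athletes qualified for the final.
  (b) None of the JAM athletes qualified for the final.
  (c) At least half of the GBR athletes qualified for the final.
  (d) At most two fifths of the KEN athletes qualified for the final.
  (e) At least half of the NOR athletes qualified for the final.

(a) ETH: |A| = 8, |A ∩ B| = 6; needs |A ∖ B| = 3 — false.
(b) JAM: |A| = 5, |A ∩ B| = 0; needs A ∩ B = ∅ (|A ∩ B| = 0) — true.
(c) GBR: |A| = 9, |A ∩ B| = 5; needs |A ∩ B| ≥ |A ∖ B| — true.
(d) KEN: |A| = 7, |A ∩ B| = 2; needs |A ∩ B| / |A| ≤ 2/5 — true.
(e) NOR: |A| = 7, |A ∩ B| = 3; needs |A ∩ B| ≥ |A ∖ B| — false.

3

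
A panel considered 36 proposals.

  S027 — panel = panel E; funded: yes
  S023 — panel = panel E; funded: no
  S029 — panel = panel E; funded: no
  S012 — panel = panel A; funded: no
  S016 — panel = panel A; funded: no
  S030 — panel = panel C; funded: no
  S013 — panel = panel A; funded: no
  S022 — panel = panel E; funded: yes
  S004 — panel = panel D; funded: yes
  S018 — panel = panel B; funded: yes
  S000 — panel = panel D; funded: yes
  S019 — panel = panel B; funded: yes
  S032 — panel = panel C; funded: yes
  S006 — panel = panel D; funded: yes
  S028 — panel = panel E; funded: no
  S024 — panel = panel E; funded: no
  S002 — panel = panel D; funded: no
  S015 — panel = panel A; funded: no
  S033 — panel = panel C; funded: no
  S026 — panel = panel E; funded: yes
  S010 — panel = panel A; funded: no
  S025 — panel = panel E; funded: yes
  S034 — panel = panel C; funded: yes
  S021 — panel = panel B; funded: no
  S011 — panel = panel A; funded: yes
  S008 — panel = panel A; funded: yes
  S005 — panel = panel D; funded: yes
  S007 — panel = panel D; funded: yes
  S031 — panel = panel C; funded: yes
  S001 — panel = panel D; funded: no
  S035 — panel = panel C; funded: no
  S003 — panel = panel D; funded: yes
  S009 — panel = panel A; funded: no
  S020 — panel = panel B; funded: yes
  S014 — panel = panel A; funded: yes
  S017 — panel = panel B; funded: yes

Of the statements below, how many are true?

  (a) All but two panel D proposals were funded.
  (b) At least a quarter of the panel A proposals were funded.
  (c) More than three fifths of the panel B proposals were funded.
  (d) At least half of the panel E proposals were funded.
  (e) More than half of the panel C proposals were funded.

(a) panel D: |A| = 8, |A ∩ B| = 6; needs |A ∖ B| = 2 — true.
(b) panel A: |A| = 9, |A ∩ B| = 3; needs |A ∩ B| / |A| ≥ 1/4 — true.
(c) panel B: |A| = 5, |A ∩ B| = 4; needs |A ∩ B| / |A| > 3/5 — true.
(d) panel E: |A| = 8, |A ∩ B| = 4; needs |A ∩ B| ≥ |A ∖ B| — true.
(e) panel C: |A| = 6, |A ∩ B| = 3; needs |A ∩ B| > |A ∖ B| — false.

4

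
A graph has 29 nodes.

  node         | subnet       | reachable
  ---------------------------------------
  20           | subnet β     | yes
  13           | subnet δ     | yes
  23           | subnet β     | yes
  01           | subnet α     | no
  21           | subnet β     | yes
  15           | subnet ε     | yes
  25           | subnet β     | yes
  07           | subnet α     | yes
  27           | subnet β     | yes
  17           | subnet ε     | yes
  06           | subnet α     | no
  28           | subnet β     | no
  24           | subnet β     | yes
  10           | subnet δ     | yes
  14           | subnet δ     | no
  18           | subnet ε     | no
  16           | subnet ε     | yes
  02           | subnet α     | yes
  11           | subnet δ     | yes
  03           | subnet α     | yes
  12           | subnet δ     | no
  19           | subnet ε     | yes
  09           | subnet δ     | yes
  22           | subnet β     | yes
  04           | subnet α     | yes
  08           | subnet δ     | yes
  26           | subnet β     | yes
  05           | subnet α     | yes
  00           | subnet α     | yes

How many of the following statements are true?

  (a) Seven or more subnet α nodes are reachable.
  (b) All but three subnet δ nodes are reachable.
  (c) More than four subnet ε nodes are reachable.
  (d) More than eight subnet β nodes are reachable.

(a) subnet α: |A| = 8, |A ∩ B| = 6; needs |A ∩ B| ≥ 7 — false.
(b) subnet δ: |A| = 7, |A ∩ B| = 5; needs |A ∖ B| = 3 — false.
(c) subnet ε: |A| = 5, |A ∩ B| = 4; needs |A ∩ B| > 4 — false.
(d) subnet β: |A| = 9, |A ∩ B| = 8; needs |A ∩ B| > 8 — false.

0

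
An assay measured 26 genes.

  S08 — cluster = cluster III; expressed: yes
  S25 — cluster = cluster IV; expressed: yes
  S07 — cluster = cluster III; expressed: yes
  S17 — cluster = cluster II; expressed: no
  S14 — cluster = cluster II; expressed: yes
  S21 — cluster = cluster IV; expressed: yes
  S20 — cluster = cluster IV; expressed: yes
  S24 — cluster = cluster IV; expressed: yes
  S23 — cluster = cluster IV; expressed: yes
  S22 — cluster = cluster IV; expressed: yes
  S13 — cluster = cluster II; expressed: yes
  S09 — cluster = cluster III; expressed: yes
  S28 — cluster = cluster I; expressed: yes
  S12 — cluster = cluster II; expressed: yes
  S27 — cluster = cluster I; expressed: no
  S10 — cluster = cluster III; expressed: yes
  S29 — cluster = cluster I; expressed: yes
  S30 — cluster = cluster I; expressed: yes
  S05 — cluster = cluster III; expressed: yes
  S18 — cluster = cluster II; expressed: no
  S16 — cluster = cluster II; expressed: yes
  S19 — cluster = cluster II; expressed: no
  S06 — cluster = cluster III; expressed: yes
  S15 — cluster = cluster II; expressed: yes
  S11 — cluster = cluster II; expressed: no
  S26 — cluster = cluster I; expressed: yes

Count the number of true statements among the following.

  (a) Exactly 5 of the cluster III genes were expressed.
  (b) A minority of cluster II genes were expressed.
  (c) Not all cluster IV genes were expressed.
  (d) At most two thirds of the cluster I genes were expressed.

(a) cluster III: |A| = 6, |A ∩ B| = 6; needs |A ∩ B| = 5 — false.
(b) cluster II: |A| = 9, |A ∩ B| = 5; needs |A ∩ B| < |A ∖ B| — false.
(c) cluster IV: |A| = 6, |A ∩ B| = 6; needs A ⊄ B (|A ∖ B| ≥ 1) — false.
(d) cluster I: |A| = 5, |A ∩ B| = 4; needs |A ∩ B| / |A| ≤ 2/3 — false.

0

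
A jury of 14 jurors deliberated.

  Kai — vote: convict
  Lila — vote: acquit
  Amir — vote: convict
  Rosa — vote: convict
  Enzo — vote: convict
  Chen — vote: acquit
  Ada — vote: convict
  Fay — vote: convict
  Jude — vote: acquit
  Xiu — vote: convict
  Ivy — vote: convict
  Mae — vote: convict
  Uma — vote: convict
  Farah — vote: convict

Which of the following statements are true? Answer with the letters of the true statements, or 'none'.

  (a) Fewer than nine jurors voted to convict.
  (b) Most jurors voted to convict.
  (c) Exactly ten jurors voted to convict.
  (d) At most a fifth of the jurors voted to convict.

(b)

|A| = 14, |A ∩ B| = 11, |A ∖ B| = 3.
(a) |A ∩ B| < 9: fails.
(b) |A ∩ B| > |A ∖ B|: holds.
(c) |A ∩ B| = 10: fails.
(d) |A ∩ B| / |A| ≤ 1/5: fails.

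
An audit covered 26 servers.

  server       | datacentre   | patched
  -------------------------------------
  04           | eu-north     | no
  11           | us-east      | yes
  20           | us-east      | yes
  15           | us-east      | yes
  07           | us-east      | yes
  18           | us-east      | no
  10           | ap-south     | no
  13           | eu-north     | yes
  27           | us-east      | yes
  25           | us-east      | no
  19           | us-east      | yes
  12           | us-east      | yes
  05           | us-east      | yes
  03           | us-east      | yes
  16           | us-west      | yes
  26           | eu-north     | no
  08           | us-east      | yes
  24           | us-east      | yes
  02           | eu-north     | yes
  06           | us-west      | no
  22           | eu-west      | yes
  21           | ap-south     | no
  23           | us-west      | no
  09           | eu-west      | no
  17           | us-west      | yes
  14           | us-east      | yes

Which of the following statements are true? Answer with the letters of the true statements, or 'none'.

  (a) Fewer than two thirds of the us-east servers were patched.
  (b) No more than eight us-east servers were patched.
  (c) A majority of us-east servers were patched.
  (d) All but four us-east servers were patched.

(c)

|A| = 14, |A ∩ B| = 12, |A ∖ B| = 2.
(a) |A ∩ B| / |A| < 2/3: fails.
(b) |A ∩ B| ≤ 8: fails.
(c) |A ∩ B| > |A ∖ B|: holds.
(d) |A ∖ B| = 4: fails.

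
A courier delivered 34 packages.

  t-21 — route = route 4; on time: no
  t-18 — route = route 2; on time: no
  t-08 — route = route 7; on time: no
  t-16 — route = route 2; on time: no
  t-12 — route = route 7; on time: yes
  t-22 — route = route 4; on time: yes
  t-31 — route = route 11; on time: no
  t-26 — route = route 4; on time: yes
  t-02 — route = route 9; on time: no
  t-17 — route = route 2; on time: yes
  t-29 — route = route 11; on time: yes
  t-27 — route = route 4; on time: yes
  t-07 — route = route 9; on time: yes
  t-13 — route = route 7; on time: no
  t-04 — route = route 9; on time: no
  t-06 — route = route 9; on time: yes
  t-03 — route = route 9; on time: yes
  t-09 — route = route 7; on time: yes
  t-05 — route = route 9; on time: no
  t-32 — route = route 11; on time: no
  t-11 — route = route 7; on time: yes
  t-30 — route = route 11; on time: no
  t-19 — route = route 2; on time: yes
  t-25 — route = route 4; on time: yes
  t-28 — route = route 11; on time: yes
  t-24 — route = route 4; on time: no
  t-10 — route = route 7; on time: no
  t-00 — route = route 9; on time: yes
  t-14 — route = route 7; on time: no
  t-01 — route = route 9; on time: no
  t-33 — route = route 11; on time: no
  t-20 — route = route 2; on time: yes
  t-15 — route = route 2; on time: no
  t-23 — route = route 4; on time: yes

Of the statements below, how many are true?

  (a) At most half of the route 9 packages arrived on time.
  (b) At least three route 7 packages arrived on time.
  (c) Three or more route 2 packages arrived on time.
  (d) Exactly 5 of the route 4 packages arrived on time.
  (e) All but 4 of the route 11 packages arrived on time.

(a) route 9: |A| = 8, |A ∩ B| = 4; needs |A ∩ B| ≤ |A ∖ B| — true.
(b) route 7: |A| = 7, |A ∩ B| = 3; needs |A ∩ B| ≥ 3 — true.
(c) route 2: |A| = 6, |A ∩ B| = 3; needs |A ∩ B| ≥ 3 — true.
(d) route 4: |A| = 7, |A ∩ B| = 5; needs |A ∩ B| = 5 — true.
(e) route 11: |A| = 6, |A ∩ B| = 2; needs |A ∖ B| = 4 — true.

5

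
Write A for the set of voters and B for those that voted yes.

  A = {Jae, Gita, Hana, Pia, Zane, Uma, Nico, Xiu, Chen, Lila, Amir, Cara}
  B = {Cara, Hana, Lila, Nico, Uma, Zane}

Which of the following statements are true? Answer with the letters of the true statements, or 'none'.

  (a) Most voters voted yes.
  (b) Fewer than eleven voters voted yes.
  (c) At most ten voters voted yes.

|A| = 12, |A ∩ B| = 6, |A ∖ B| = 6.
(a) |A ∩ B| > |A ∖ B|: fails.
(b) |A ∩ B| < 11: holds.
(c) |A ∩ B| ≤ 10: holds.

(b), (c)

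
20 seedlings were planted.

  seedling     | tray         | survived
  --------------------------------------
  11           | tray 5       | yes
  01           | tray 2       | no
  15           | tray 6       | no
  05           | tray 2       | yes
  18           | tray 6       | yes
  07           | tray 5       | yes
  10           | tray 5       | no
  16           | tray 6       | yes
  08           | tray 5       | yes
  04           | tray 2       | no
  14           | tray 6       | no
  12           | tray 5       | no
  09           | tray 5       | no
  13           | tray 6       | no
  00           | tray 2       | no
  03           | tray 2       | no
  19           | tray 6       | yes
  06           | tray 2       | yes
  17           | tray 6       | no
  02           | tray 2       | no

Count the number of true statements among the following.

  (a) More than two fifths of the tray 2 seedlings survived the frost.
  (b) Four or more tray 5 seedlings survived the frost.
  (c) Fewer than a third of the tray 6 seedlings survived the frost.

0

(a) tray 2: |A| = 7, |A ∩ B| = 2; needs |A ∩ B| / |A| > 2/5 — false.
(b) tray 5: |A| = 6, |A ∩ B| = 3; needs |A ∩ B| ≥ 4 — false.
(c) tray 6: |A| = 7, |A ∩ B| = 3; needs |A ∩ B| / |A| < 1/3 — false.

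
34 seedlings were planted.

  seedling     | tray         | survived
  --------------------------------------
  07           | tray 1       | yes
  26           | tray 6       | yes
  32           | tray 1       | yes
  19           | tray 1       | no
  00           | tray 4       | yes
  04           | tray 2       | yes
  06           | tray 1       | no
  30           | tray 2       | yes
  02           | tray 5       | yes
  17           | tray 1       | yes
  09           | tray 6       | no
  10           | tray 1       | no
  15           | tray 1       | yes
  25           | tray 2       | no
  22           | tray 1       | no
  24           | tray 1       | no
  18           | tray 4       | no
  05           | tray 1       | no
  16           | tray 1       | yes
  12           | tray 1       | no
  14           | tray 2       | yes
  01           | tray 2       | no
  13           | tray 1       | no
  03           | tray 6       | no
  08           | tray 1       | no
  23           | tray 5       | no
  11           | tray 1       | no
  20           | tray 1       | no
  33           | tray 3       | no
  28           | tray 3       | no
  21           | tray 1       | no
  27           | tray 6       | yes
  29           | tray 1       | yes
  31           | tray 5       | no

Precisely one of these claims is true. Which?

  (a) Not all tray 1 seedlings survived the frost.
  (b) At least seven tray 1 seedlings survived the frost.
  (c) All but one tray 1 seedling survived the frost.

(a)

|A| = 18, |A ∩ B| = 6, |A ∖ B| = 12.
(a) requires A ⊄ B (|A ∖ B| ≥ 1): true.
(b) requires |A ∩ B| ≥ 7: false.
(c) requires |A ∖ B| = 1: false.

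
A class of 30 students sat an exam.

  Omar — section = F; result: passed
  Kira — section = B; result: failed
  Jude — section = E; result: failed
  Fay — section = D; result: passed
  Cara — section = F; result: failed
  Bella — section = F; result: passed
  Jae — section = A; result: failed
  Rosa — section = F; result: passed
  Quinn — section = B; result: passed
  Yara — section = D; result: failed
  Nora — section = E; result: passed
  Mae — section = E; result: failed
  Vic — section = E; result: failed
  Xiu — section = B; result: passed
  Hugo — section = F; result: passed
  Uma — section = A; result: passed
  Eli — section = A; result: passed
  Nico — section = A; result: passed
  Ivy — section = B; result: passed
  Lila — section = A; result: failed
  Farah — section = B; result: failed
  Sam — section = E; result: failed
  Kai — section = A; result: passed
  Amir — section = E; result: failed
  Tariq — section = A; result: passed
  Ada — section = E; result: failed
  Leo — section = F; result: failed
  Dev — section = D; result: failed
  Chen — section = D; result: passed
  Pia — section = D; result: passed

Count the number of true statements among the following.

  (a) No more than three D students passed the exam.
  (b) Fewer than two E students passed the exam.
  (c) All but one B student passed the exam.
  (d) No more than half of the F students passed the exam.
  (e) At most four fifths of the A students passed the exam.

3

(a) D: |A| = 5, |A ∩ B| = 3; needs |A ∩ B| ≤ 3 — true.
(b) E: |A| = 7, |A ∩ B| = 1; needs |A ∩ B| < 2 — true.
(c) B: |A| = 5, |A ∩ B| = 3; needs |A ∖ B| = 1 — false.
(d) F: |A| = 6, |A ∩ B| = 4; needs |A ∩ B| ≤ |A ∖ B| — false.
(e) A: |A| = 7, |A ∩ B| = 5; needs |A ∩ B| / |A| ≤ 4/5 — true.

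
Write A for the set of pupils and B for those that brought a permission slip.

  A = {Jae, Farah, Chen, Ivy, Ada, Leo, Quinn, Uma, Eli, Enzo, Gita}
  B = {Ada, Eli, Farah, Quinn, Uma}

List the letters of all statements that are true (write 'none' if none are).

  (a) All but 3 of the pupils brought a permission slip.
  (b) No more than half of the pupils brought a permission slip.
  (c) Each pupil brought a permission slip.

(b)

|A| = 11, |A ∩ B| = 5, |A ∖ B| = 6.
(a) |A ∖ B| = 3: fails.
(b) |A ∩ B| ≤ |A ∖ B|: holds.
(c) A ⊆ B, i.e. every element of A is in B (|A ∖ B| = 0): fails.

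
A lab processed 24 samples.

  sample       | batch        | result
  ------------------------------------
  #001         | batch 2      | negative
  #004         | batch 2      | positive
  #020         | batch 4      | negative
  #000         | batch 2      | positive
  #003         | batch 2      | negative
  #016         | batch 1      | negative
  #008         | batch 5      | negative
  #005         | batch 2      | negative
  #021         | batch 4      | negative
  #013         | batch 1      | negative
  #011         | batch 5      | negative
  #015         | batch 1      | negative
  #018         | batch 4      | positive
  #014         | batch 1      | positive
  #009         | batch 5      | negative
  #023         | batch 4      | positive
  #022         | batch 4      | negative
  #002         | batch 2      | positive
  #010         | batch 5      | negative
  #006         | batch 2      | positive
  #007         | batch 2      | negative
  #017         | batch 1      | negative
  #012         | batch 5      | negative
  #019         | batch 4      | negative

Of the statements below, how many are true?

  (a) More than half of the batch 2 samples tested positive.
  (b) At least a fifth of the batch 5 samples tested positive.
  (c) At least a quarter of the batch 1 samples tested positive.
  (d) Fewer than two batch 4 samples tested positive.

(a) batch 2: |A| = 8, |A ∩ B| = 4; needs |A ∩ B| > |A ∖ B| — false.
(b) batch 5: |A| = 5, |A ∩ B| = 0; needs |A ∩ B| / |A| ≥ 1/5 — false.
(c) batch 1: |A| = 5, |A ∩ B| = 1; needs |A ∩ B| / |A| ≥ 1/4 — false.
(d) batch 4: |A| = 6, |A ∩ B| = 2; needs |A ∩ B| < 2 — false.

0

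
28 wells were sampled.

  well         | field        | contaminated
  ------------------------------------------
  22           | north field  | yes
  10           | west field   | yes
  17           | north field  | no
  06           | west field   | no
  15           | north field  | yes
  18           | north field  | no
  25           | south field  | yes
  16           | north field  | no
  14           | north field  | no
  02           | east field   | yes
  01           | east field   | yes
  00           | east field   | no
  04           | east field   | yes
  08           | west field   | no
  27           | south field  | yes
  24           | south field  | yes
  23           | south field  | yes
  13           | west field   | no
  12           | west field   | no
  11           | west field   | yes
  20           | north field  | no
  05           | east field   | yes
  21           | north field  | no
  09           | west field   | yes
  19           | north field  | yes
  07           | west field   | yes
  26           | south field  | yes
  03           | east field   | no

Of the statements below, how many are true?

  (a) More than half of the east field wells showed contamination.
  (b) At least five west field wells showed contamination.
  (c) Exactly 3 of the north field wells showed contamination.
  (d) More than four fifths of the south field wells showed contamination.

3

(a) east field: |A| = 6, |A ∩ B| = 4; needs |A ∩ B| > |A ∖ B| — true.
(b) west field: |A| = 8, |A ∩ B| = 4; needs |A ∩ B| ≥ 5 — false.
(c) north field: |A| = 9, |A ∩ B| = 3; needs |A ∩ B| = 3 — true.
(d) south field: |A| = 5, |A ∩ B| = 5; needs |A ∩ B| / |A| > 4/5 — true.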